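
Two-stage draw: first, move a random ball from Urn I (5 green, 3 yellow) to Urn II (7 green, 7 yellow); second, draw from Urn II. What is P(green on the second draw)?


P(transfer green) = 5/8; P(transfer yellow) = 3/8
If green transferred: Urn II has 8 green of 15, so P(green|green moved) = 8/15
If yellow transferred: Urn II has 7 green of 15, so P(green|yellow moved) = 7/15
By total probability: P(green) = 5/8*8/15 + 3/8*7/15 = 61/120

61/120


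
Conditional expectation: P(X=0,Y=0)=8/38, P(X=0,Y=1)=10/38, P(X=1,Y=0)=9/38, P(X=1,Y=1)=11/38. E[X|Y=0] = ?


P(Y=0) = 17/38
E[X|Y=0] = (0*8 + 1*9)/17 = 9/17

9/17


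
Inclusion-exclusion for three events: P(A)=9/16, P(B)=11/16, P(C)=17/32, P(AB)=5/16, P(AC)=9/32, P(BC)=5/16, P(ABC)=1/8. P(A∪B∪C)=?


P(A∪B∪C) = P(A)+P(B)+P(C) - P(AB)-P(AC)-P(BC) + P(ABC)
= 9/16+11/16+17/32 - 5/16-9/32-5/16 + 1/8
= 1

1


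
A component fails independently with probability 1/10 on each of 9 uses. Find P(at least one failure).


P(at least one) = 1 - P(none)
P(none) = (1 - 1/10)^9 = (9/10)^9 = 387420489/1000000000
P(at least one) = 1 - 387420489/1000000000 = 612579511/1000000000

612579511/1000000000


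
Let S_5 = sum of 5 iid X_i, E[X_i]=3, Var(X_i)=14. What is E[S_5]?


E[S_n] = n*E[X_1] = 5*3 = 15

15


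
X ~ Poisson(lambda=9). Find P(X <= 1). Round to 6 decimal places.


P(X<=1) = e^(-9)*9^0/0! + e^(-9)*9^1/1!
≈ 0.0001234098 + 0.0011106882
= 0.0012340980
≈ 0.001234

0.001234


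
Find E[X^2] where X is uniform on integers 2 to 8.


E[X^2] = (1/7) * sum(x^2 for x=2..8)
= 203/7 = 29

29


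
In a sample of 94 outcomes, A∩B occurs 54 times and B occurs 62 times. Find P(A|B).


P(A|B) = P(A∩B)/P(B) = (54/94)/(62/94) = 54/62 = 27/31

27/31


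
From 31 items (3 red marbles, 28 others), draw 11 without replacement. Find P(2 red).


P(X=2) = C(3,2)*C(28,9) / C(31,11)
= 3*6906900 / 84672315
= 20720700/84672315 = 220/899

220/899


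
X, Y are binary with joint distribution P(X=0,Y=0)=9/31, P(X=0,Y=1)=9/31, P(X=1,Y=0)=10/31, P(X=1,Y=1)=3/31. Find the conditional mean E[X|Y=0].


P(Y=0) = 19/31
E[X|Y=0] = (0*9 + 1*10)/19 = 10/19

10/19


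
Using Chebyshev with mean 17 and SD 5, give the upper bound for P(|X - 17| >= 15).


k = 15/5 = 3
Chebyshev: P(|X-mu| >= k*sigma) <= 1/k^2 = 1/3^2 = 1/9

1/9


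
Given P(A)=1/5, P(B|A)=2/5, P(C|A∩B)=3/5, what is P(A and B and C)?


P(A∩B∩C) = P(A) * P(B|A) * P(C|A∩B)
= 1/5 * 2/5 * 3/5
= 2/25 * 3/5 = 6/125

6/125


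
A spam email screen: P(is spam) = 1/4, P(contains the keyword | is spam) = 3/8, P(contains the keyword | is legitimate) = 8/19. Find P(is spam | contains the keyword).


P(A) = P(A|B)P(B) + P(A|B')P(B') = 3/8*1/4 + 8/19*3/4 = 249/608
P(B|A) = P(A|B)P(B)/P(A) = (3/32)/(249/608) = 19/83

19/83


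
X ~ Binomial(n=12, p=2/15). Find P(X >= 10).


P(X>=10) = P(X=10) + P(X=11) + P(X=12)
= 3807232/43248779296875 + 106496/43248779296875 + 4096/129746337890625
= 2349056/25949267578125

2349056/25949267578125


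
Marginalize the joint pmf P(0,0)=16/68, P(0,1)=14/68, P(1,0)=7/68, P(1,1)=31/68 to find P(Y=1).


P(Y=1) = P(0,1)+P(1,1) = 14/68 + 31/68 = 45/68

45/68


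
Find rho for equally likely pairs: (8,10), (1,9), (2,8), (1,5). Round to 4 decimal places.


Cov(X,Y) = 3.5000, Var(X) = 8.5000, Var(Y) = 3.5000
rho = Cov/(sqrt(VarX)*sqrt(VarY)) = 0.6417

0.6417


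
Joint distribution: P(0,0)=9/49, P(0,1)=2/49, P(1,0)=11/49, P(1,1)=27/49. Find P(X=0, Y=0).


Read from table: P(X=0, Y=0) = 9/49

9/49


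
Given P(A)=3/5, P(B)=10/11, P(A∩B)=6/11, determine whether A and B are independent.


P(A)*P(B) = 3/5*10/11 = 6/11
P(A∩B) = 6/11, which equals P(A)P(B), so independent

Yes, A and B are independent


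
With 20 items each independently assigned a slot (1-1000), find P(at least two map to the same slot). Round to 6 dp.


P(all different) = prod((1000-i)/1000 for i=0..19) = 0.825928
P(at least one match) = 1 - 0.825928 = 0.174072

0.174072


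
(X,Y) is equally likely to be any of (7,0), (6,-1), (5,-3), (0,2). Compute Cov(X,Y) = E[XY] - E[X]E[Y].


E[X]=9/2, E[Y]=-1/2, E[XY]=-21/4
Cov(X,Y) = E[XY] - E[X]E[Y] = -21/4 - 9/2*-1/2 = -3

-3


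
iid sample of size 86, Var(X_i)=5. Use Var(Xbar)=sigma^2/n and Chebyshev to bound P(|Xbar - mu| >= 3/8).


Var(Xbar) = Var(X)/n = 5/86
Chebyshev: P(|Xbar-mu| >= 3/8) <= Var(Xbar)/(3/8)^2 = (5/86)/(9/64) = 160/387

160/387


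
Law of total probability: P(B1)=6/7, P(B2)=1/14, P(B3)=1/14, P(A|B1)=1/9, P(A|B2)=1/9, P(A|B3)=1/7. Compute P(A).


P(A) = P(A|B1)P(B1) + P(A|B2)P(B2) + P(A|B3)P(B3)
= 1/9*6/7 + 1/9*1/14 + 1/7*1/14
= 2/21 + 1/126 + 1/98 = 50/441

50/441


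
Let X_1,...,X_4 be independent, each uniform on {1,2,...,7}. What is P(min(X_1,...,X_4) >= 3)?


P(min >= 3) = P(all X_i >= 3) = (P(X_1 >= 3))^4
= (5/7)^4 = 625/2401

625/2401


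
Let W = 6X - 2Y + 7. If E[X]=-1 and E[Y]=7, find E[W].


E[6X - 2Y + 7] = 6*E[X] - 2*E[Y] + 7
= (6)*(-1) + (-2)*(7) + (7)
= -6 - 14 + 7 = -13

-13


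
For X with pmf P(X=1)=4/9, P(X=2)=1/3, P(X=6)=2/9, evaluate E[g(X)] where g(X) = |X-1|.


E[|X-1|] = sum(g(x)*P(x))
= 0*4/9 + 1*1/3 + 5*2/9
= 13/9

13/9


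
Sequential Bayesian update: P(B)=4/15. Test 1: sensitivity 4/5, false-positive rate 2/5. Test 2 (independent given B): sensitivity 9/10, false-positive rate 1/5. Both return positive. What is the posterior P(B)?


After test 1: P(+) = 4/5*4/15 + 2/5*11/15 = 38/75
P(B|+) = (16/75)/(38/75) = 8/19
After test 2 (use post1 as new prior): P(+) = 9/10*8/19 + 1/5*11/19 = 47/95
P(B|+,+) = (36/95)/(47/95) = 36/47

36/47


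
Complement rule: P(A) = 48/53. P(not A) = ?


P(A') = 1 - P(A) = 1 - 48/53 = 5/53

5/53


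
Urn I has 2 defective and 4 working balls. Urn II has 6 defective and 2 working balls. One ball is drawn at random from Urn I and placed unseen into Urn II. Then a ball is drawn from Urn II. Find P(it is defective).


P(transfer defective) = 2/6 = 1/3; P(transfer working) = 2/3
If defective transferred: Urn II has 7 defective of 9, so P(defective|defective moved) = 7/9
If working transferred: Urn II has 6 defective of 9, so P(defective|working moved) = 2/3
By total probability: P(defective) = 1/3*7/9 + 2/3*2/3 = 19/27

19/27


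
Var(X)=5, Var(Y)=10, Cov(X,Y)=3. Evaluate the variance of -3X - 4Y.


Var(-3X - 4Y) = (-3)^2*Var(X) + (-4)^2*Var(Y) + 2*(-3)*(-4)*Cov(X,Y)
= 9*5 + 16*10 + 24*3
= 45 + 160 + 72 = 277

277


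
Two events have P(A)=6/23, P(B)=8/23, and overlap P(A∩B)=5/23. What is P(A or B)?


P(A∪B) = P(A) + P(B) - P(A∩B)
= 6/23 + 8/23 - 5/23 = 9/23

9/23


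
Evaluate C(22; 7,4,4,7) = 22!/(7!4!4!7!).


22! = 1124000727777607680000
Denominator: 7!=5040 * 4!=24 * 4!=24 * 7!=5040
Coefficient = 1124000727777607680000 / 14631321600 = 76821544800

76821544800


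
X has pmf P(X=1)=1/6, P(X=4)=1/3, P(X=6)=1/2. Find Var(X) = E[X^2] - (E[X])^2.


E[X] = 9/2, E[X^2] = 47/2
Var(X) = E[X^2] - (E[X])^2 = 47/2 - (9/2)^2 = 13/4

13/4


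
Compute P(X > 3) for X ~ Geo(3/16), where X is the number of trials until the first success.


P(X > 3) = P(first 3 trials all fail) = (1-p)^3 = (13/16)^3 = 2197/4096

2197/4096


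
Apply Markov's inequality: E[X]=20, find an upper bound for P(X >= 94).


Markov: P(X >= a) <= E[X]/a
P(X >= 94) <= 20/94 = 10/47

10/47


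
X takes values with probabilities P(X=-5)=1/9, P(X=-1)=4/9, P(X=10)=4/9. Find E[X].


E[X] = sum(x * P(x))
= -5*1/9 - 1*4/9 + 10*4/9
= 31/9

31/9


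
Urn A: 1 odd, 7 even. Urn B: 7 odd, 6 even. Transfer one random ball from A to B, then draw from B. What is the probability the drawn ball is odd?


P(transfer odd) = 1/8; P(transfer even) = 7/8
If odd transferred: Urn II has 8 odd of 14, so P(odd|odd moved) = 4/7
If even transferred: Urn II has 7 odd of 14, so P(odd|even moved) = 1/2
By total probability: P(odd) = 1/8*4/7 + 7/8*1/2 = 57/112

57/112


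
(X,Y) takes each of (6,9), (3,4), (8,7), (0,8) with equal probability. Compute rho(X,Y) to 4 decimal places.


Cov(X,Y) = 0.7500, Var(X) = 9.1875, Var(Y) = 3.5000
rho = Cov/(sqrt(VarX)*sqrt(VarY)) = 0.1323

0.1323


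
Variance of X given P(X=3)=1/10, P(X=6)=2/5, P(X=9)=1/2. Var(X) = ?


E[X] = 36/5, E[X^2] = 279/5
Var(X) = E[X^2] - (E[X])^2 = 279/5 - (36/5)^2 = 99/25

99/25


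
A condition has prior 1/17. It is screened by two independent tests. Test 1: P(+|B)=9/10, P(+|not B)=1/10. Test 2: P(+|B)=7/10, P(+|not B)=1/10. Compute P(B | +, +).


After test 1: P(+) = 9/10*1/17 + 1/10*16/17 = 5/34
P(B|+) = (9/170)/(5/34) = 9/25
After test 2 (use post1 as new prior): P(+) = 7/10*9/25 + 1/10*16/25 = 79/250
P(B|+,+) = (63/250)/(79/250) = 63/79

63/79


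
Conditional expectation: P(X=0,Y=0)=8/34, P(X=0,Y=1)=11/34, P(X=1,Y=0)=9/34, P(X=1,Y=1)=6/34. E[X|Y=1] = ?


P(Y=1) = 17/34
E[X|Y=1] = (0*11 + 1*6)/17 = 6/17

6/17


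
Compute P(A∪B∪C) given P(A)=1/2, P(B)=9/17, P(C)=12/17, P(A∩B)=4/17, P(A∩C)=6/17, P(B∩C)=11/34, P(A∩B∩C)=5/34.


P(A∪B∪C) = P(A)+P(B)+P(C) - P(AB)-P(AC)-P(BC) + P(ABC)
= 1/2+9/17+12/17 - 4/17-6/17-11/34 + 5/34
= 33/34

33/34


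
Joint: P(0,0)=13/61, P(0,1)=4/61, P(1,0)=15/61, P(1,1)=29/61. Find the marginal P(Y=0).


P(Y=0) = P(0,0)+P(1,0) = 13/61 + 15/61 = 28/61

28/61


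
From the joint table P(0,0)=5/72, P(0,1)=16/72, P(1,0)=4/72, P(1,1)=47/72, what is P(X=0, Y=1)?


Read from table: P(X=0, Y=1) = 16/72 = 2/9

2/9


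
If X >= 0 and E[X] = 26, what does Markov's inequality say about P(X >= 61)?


Markov: P(X >= a) <= E[X]/a
P(X >= 61) <= 26/61

26/61


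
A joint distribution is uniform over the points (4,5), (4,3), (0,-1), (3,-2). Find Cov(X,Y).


E[X]=11/4, E[Y]=5/4, E[XY]=13/2
Cov(X,Y) = E[XY] - E[X]E[Y] = 13/2 - 11/4*5/4 = 49/16

49/16


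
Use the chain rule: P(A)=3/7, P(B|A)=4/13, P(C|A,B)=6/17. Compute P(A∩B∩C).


P(A∩B∩C) = P(A) * P(B|A) * P(C|A∩B)
= 3/7 * 4/13 * 6/17
= 12/91 * 6/17 = 72/1547

72/1547


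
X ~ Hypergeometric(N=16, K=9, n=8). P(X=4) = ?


P(X=4) = C(9,4)*C(7,4) / C(16,8)
= 126*35 / 12870
= 4410/12870 = 49/143

49/143


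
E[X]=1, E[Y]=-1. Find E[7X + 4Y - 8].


E[7X + 4Y - 8] = 7*E[X] + 4*E[Y] - 8
= (7)*(1) + (4)*(-1) + (-8)
= 7 - 4 - 8 = -5

-5


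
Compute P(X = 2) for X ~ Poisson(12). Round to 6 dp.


P(X=2) = e^(-12) * 12^2 / 2!
≈ 0.000006144212353 * 144 / 2
≈ 0.000442

0.000442


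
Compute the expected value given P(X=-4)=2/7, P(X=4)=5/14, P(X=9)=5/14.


E[X] = sum(x * P(x))
= -4*2/7 + 4*5/14 + 9*5/14
= 7/2

7/2


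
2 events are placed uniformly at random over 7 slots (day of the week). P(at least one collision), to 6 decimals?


P(all different) = prod((7-i)/7 for i=0..1) = 0.857143
P(at least one match) = 1 - 0.857143 = 0.142857

0.142857


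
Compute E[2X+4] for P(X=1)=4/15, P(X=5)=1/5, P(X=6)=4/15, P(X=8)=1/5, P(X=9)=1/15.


E[2X+4] = sum(g(x)*P(x))
= 6*4/15 + 14*1/5 + 16*4/15 + 20*1/5 + 22*1/15
= 212/15

212/15


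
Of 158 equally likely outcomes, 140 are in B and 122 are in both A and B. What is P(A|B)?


P(A|B) = P(A∩B)/P(B) = (122/158)/(140/158) = 122/140 = 61/70

61/70


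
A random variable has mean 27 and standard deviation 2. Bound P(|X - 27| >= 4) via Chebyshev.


k = 4/2 = 2
Chebyshev: P(|X-mu| >= k*sigma) <= 1/k^2 = 1/2^2 = 1/4

1/4


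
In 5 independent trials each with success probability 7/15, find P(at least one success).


P(at least one) = 1 - P(none)
P(none) = (1 - 7/15)^5 = (8/15)^5 = 32768/759375
P(at least one) = 1 - 32768/759375 = 726607/759375

726607/759375


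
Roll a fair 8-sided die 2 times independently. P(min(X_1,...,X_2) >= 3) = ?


P(min >= 3) = P(all X_i >= 3) = (P(X_1 >= 3))^2
= (6/8)^2 = (3/4)^2 = 9/16

9/16


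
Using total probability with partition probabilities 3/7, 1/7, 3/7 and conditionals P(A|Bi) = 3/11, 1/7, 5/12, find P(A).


P(A) = P(A|B1)P(B1) + P(A|B2)P(B2) + P(A|B3)P(B3)
= 3/11*3/7 + 1/7*1/7 + 5/12*3/7
= 9/77 + 1/49 + 5/28 = 681/2156

681/2156


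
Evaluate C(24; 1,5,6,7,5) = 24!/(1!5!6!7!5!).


24! = 620448401733239439360000
Denominator: 1!=1 * 5!=120 * 6!=720 * 7!=5040 * 5!=120
Coefficient = 620448401733239439360000 / 52254720000 = 11873537964288

11873537964288


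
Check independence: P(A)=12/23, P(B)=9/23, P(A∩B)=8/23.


P(A)*P(B) = 12/23*9/23 = 108/529
P(A∩B) = 8/23 != 108/529, so not independent

No, A and B are not independent


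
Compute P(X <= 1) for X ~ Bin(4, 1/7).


P(X<=1) = P(X=0) + P(X=1)
= 1296/2401 + 864/2401
= 2160/2401

2160/2401


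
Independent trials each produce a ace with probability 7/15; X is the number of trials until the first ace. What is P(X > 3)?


P(X > 3) = P(first 3 trials all fail) = (1-p)^3 = (8/15)^3 = 512/3375

512/3375


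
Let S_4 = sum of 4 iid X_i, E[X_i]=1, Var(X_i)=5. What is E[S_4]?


E[S_n] = n*E[X_1] = 4*1 = 4

4


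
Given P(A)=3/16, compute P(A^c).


P(A') = 1 - P(A) = 1 - 3/16 = 13/16

13/16


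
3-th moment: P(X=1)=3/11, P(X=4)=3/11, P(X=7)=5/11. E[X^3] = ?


E[X^3] = sum(x^3 * P(x))
= 1*3/11 + 64*3/11 + 343*5/11
= 1910/11

1910/11


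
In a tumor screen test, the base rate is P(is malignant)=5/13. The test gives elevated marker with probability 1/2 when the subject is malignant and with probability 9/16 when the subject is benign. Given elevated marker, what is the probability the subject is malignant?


P(A) = P(A|B)P(B) + P(A|B')P(B') = 1/2*5/13 + 9/16*8/13 = 7/13
P(B|A) = P(A|B)P(B)/P(A) = (5/26)/(7/13) = 5/14

5/14


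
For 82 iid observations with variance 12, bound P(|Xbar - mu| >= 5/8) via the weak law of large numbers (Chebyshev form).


Var(Xbar) = Var(X)/n = 12/82
Chebyshev: P(|Xbar-mu| >= 5/8) <= Var(Xbar)/(5/8)^2 = (6/41)/(25/64) = 384/1025

384/1025


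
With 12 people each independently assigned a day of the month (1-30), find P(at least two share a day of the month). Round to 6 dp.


P(all different) = prod((30-i)/30 for i=0..11) = 0.077959
P(at least one match) = 1 - 0.077959 = 0.922041

0.922041


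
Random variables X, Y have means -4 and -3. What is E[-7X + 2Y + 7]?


E[-7X + 2Y + 7] = -7*E[X] + 2*E[Y] + 7
= (-7)*(-4) + (2)*(-3) + (7)
= 28 - 6 + 7 = 29

29


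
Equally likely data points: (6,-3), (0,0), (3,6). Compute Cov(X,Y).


E[X]=3, E[Y]=1, E[XY]=0
Cov(X,Y) = E[XY] - E[X]E[Y] = 0 - 3*1 = -3

-3


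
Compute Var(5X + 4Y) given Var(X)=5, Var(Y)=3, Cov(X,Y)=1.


Var(5X + 4Y) = 5^2*Var(X) + 4^2*Var(Y) + 2*5*4*Cov(X,Y)
= 25*5 + 16*3 + 40*1
= 125 + 48 + 40 = 213

213


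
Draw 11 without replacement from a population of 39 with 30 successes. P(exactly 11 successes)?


P(X=11) = C(30,11)*C(9,0) / C(39,11)
= 54627300*1 / 1676056044
= 54627300/1676056044 = 12075/370481

12075/370481


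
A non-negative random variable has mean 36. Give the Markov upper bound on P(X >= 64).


Markov: P(X >= a) <= E[X]/a
P(X >= 64) <= 36/64 = 9/16

9/16


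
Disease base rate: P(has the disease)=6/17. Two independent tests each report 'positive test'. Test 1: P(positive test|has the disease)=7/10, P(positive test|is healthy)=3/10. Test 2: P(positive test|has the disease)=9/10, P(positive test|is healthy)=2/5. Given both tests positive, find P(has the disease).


After test 1: P(+) = 7/10*6/17 + 3/10*11/17 = 15/34
P(B|+) = (21/85)/(15/34) = 14/25
After test 2 (use post1 as new prior): P(+) = 9/10*14/25 + 2/5*11/25 = 17/25
P(B|+,+) = (63/125)/(17/25) = 63/85

63/85


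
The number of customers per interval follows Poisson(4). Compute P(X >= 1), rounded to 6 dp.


P(X>=1) = 1 - P(X<=0) = 1 - (e^(-4)*4^0/0!)
≈ 1 - 0.0183156389 = 0.9816843611
≈ 0.981684

0.981684


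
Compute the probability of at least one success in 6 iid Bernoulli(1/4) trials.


P(at least one) = 1 - P(none)
P(none) = (1 - 1/4)^6 = (3/4)^6 = 729/4096
P(at least one) = 1 - 729/4096 = 3367/4096

3367/4096


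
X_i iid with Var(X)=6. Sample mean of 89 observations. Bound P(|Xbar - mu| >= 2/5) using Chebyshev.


Var(Xbar) = Var(X)/n = 6/89
Chebyshev: P(|Xbar-mu| >= 2/5) <= Var(Xbar)/(2/5)^2 = (6/89)/(4/25) = 75/178

75/178


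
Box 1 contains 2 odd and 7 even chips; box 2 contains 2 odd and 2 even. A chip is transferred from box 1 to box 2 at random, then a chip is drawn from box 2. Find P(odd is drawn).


P(transfer odd) = 2/9; P(transfer even) = 7/9
If odd transferred: Urn II has 3 odd of 5, so P(odd|odd moved) = 3/5
If even transferred: Urn II has 2 odd of 5, so P(odd|even moved) = 2/5
By total probability: P(odd) = 2/9*3/5 + 7/9*2/5 = 4/9

4/9


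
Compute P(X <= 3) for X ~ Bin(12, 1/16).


P(X<=3) = P(X=0) + P(X=1) + P(X=2) + P(X=3)
= 129746337890625/281474976710656 + 25949267578125/70368744177664 + 19029462890625/140737488355328 + 2114384765625/70368744177664
= 280059873046875/281474976710656

280059873046875/281474976710656


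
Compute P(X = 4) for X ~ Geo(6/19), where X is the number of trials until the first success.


P(X=4) = (1-p)^3 * p = (13/19)^3 * 6/19
= 2197/6859 * 6/19 = 13182/130321

13182/130321


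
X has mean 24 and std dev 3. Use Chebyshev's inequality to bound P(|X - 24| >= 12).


k = 12/3 = 4
Chebyshev: P(|X-mu| >= k*sigma) <= 1/k^2 = 1/4^2 = 1/16

1/16


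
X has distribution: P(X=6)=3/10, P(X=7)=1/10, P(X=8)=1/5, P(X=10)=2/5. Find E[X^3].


E[X^3] = sum(g(x)*P(x))
= 216*3/10 + 343*1/10 + 512*1/5 + 1000*2/5
= 1203/2

1203/2


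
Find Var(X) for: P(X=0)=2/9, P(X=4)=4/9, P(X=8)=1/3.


E[X] = 40/9, E[X^2] = 256/9
Var(X) = E[X^2] - (E[X])^2 = 256/9 - (40/9)^2 = 704/81

704/81


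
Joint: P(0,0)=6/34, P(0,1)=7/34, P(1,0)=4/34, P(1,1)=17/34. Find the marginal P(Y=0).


P(Y=0) = P(0,0)+P(1,0) = 6/34 + 4/34 = 10/34 = 5/17

5/17


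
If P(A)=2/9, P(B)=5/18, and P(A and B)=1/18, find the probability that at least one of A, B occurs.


P(A∪B) = P(A) + P(B) - P(A∩B)
= 2/9 + 5/18 - 1/18 = 4/9

4/9


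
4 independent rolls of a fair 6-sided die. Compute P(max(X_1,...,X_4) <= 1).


P(max <= 1) = P(all X_i <= 1) = (P(X_1 <= 1))^4
= (1/6)^4 = 1/1296

1/1296


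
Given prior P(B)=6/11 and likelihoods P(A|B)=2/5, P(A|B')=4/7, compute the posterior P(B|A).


P(A) = P(A|B)P(B) + P(A|B')P(B') = 2/5*6/11 + 4/7*5/11 = 184/385
P(B|A) = P(A|B)P(B)/P(A) = (12/55)/(184/385) = 21/46

21/46


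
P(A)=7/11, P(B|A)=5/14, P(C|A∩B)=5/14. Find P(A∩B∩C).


P(A∩B∩C) = P(A) * P(B|A) * P(C|A∩B)
= 7/11 * 5/14 * 5/14
= 5/22 * 5/14 = 25/308

25/308


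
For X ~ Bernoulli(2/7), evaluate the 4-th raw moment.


For Bernoulli: X in {0,1}
E[X^4] = 0^4*(1-2/7) + 1^4*2/7 = 2/7

2/7


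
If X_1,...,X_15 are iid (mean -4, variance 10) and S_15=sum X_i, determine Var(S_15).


By independence, Var(S_n) = n*Var(X_1) = 15*10 = 150

150


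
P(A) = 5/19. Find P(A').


P(A') = 1 - P(A) = 1 - 5/19 = 14/19

14/19


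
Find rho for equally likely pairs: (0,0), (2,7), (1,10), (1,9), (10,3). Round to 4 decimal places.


Cov(X,Y) = -3.6400, Var(X) = 13.3600, Var(Y) = 14.1600
rho = Cov/(sqrt(VarX)*sqrt(VarY)) = -0.2646

-0.2646


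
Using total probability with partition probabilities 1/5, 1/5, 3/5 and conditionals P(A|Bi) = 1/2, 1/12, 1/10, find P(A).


P(A) = P(A|B1)P(B1) + P(A|B2)P(B2) + P(A|B3)P(B3)
= 1/2*1/5 + 1/12*1/5 + 1/10*3/5
= 1/10 + 1/60 + 3/50 = 53/300

53/300


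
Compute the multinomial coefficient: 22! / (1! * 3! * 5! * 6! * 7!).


22! = 1124000727777607680000
Denominator: 1!=1 * 3!=6 * 5!=120 * 6!=720 * 7!=5040
Coefficient = 1124000727777607680000 / 2612736000 = 430200650880

430200650880


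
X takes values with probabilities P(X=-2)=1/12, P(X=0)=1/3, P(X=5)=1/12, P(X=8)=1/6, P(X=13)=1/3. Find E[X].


E[X] = sum(x * P(x))
= -2*1/12 + 0*1/3 + 5*1/12 + 8*1/6 + 13*1/3
= 71/12

71/12


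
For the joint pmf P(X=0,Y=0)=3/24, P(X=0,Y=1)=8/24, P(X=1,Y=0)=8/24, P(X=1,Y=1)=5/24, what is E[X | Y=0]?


P(Y=0) = 11/24
E[X|Y=0] = (0*3 + 1*8)/11 = 8/11

8/11


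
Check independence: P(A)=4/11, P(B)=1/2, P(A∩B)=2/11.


P(A)*P(B) = 4/11*1/2 = 2/11
P(A∩B) = 2/11, which equals P(A)P(B), so independent

Yes, A and B are independent


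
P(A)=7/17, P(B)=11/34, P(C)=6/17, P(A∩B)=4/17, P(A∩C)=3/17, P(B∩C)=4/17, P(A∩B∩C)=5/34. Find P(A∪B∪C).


P(A∪B∪C) = P(A)+P(B)+P(C) - P(AB)-P(AC)-P(BC) + P(ABC)
= 7/17+11/34+6/17 - 4/17-3/17-4/17 + 5/34
= 10/17

10/17


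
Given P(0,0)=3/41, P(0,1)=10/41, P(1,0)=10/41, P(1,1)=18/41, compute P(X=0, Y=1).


Read from table: P(X=0, Y=1) = 10/41

10/41


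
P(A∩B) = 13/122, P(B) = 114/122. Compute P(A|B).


P(A|B) = P(A∩B)/P(B) = (13/122)/(114/122) = 13/114

13/114


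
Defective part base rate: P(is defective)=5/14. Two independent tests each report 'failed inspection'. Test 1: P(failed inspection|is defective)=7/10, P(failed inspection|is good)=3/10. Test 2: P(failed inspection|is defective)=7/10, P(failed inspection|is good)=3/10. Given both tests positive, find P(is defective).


After test 1: P(+) = 7/10*5/14 + 3/10*9/14 = 31/70
P(B|+) = (1/4)/(31/70) = 35/62
After test 2 (use post1 as new prior): P(+) = 7/10*35/62 + 3/10*27/62 = 163/310
P(B|+,+) = (49/124)/(163/310) = 245/326

245/326


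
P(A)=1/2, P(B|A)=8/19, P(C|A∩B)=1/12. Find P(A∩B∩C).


P(A∩B∩C) = P(A) * P(B|A) * P(C|A∩B)
= 1/2 * 8/19 * 1/12
= 4/19 * 1/12 = 1/57

1/57


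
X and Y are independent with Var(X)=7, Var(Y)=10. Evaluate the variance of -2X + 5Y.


Independence => Cov(X,Y)=0
Var(-2X + 5Y) = (-2)^2*Var(X) + 5^2*Var(Y)
= 4*7 + 25*10 = 278

278


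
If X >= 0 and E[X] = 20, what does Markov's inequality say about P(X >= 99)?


Markov: P(X >= a) <= E[X]/a
P(X >= 99) <= 20/99

20/99


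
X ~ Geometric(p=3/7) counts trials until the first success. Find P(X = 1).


P(X=1) = (1-p)^0 * p = (4/7)^0 * 3/7
= 1 * 3/7 = 3/7

3/7


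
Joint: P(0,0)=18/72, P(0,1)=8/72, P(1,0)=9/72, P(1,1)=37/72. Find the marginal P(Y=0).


P(Y=0) = P(0,0)+P(1,0) = 18/72 + 9/72 = 27/72 = 3/8

3/8


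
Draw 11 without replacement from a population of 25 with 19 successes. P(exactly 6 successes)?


P(X=6) = C(19,6)*C(6,5) / C(25,11)
= 27132*6 / 4457400
= 162792/4457400 = 21/575

21/575


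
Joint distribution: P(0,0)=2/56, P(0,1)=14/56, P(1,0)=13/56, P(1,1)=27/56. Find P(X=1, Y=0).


Read from table: P(X=1, Y=0) = 13/56

13/56


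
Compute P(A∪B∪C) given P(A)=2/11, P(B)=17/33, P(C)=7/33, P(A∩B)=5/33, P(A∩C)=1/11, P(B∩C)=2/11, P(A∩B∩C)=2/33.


P(A∪B∪C) = P(A)+P(B)+P(C) - P(AB)-P(AC)-P(BC) + P(ABC)
= 2/11+17/33+7/33 - 5/33-1/11-2/11 + 2/33
= 6/11

6/11


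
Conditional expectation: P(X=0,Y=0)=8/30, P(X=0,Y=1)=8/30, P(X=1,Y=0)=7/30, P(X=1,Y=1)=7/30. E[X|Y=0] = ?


P(Y=0) = 15/30
E[X|Y=0] = (0*8 + 1*7)/15 = 7/15

7/15


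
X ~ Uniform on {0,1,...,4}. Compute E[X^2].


E[X^2] = (1/5) * sum(x^2 for x=0..4)
= 30/5 = 6

6


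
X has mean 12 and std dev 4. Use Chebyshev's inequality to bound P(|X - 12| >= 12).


k = 12/4 = 3
Chebyshev: P(|X-mu| >= k*sigma) <= 1/k^2 = 1/3^2 = 1/9

1/9


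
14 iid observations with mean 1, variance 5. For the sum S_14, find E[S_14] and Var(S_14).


E[S_n] = n*mu = 14*1 = 14
Var(S_n) = n*sigma^2 = 14*5 = 70

E[S_14]=14, Var(S_14)=70


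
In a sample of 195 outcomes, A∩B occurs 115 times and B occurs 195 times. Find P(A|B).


P(A|B) = P(A∩B)/P(B) = (115/195)/(195/195) = 115/195 = 23/39

23/39


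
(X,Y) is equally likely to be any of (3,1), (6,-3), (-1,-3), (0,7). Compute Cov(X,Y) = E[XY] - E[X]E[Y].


E[X]=2, E[Y]=1/2, E[XY]=-3
Cov(X,Y) = E[XY] - E[X]E[Y] = -3 - 2*1/2 = -4

-4


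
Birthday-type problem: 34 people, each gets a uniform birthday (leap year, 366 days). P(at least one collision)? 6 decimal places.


P(all different) = prod((366-i)/366 for i=0..33) = 0.205601
P(at least one match) = 1 - 0.205601 = 0.794399

0.794399


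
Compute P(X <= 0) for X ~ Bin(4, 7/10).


P(X<=0) = P(X=0)
= 81/10000
= 81/10000

81/10000


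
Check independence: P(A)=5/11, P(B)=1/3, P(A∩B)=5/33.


P(A)*P(B) = 5/11*1/3 = 5/33
P(A∩B) = 5/33, which equals P(A)P(B), so independent

Yes, A and B are independent


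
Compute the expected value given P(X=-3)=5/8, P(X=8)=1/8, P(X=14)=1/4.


E[X] = sum(x * P(x))
= -3*5/8 + 8*1/8 + 14*1/4
= 21/8

21/8


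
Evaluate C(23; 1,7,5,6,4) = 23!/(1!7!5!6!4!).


23! = 25852016738884976640000
Denominator: 1!=1 * 7!=5040 * 5!=120 * 6!=720 * 4!=24
Coefficient = 25852016738884976640000 / 10450944000 = 2473653742560

2473653742560


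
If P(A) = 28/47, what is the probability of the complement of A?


P(A') = 1 - P(A) = 1 - 28/47 = 19/47

19/47


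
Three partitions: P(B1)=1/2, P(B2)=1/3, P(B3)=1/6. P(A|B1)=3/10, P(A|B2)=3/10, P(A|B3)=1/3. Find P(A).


P(A) = P(A|B1)P(B1) + P(A|B2)P(B2) + P(A|B3)P(B3)
= 3/10*1/2 + 3/10*1/3 + 1/3*1/6
= 3/20 + 1/10 + 1/18 = 11/36

11/36


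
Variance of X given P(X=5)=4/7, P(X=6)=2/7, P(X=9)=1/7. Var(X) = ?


E[X] = 41/7, E[X^2] = 253/7
Var(X) = E[X^2] - (E[X])^2 = 253/7 - (41/7)^2 = 90/49

90/49


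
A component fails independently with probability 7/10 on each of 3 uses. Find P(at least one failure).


P(at least one) = 1 - P(none)
P(none) = (1 - 7/10)^3 = (3/10)^3 = 27/1000
P(at least one) = 1 - 27/1000 = 973/1000

973/1000


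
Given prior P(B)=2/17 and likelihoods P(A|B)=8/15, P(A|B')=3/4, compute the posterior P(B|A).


P(A) = P(A|B)P(B) + P(A|B')P(B') = 8/15*2/17 + 3/4*15/17 = 739/1020
P(B|A) = P(A|B)P(B)/P(A) = (16/255)/(739/1020) = 64/739

64/739


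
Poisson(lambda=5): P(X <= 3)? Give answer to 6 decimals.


P(X<=3) = e^(-5)*5^0/0! + e^(-5)*5^1/1! + e^(-5)*5^2/2! + e^(-5)*5^3/3!
≈ 0.0067379470 + 0.0336897350 + 0.0842243375 + 0.1403738958
= 0.2650259153
≈ 0.265026

0.265026


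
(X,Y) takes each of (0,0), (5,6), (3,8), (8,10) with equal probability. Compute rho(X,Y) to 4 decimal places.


Cov(X,Y) = 9.5000, Var(X) = 8.5000, Var(Y) = 14.0000
rho = Cov/(sqrt(VarX)*sqrt(VarY)) = 0.8709

0.8709


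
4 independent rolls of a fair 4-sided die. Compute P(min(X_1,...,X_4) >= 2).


P(min >= 2) = P(all X_i >= 2) = (P(X_1 >= 2))^4
= (3/4)^4 = 81/256

81/256


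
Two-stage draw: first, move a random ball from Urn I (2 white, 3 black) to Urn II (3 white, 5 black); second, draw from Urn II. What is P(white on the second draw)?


P(transfer white) = 2/5; P(transfer black) = 3/5
If white transferred: Urn II has 4 white of 9, so P(white|white moved) = 4/9
If black transferred: Urn II has 3 white of 9, so P(white|black moved) = 1/3
By total probability: P(white) = 2/5*4/9 + 3/5*1/3 = 17/45

17/45


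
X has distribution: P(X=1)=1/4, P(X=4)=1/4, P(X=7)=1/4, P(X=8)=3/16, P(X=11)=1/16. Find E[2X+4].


E[2X+4] = sum(g(x)*P(x))
= 6*1/4 + 12*1/4 + 18*1/4 + 20*3/16 + 26*1/16
= 115/8

115/8


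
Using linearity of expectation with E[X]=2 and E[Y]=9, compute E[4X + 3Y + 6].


E[4X + 3Y + 6] = 4*E[X] + 3*E[Y] + 6
= (4)*(2) + (3)*(9) + (6)
= 8 + 27 + 6 = 41

41


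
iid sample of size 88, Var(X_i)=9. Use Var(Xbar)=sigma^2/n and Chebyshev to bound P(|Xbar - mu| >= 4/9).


Var(Xbar) = Var(X)/n = 9/88
Chebyshev: P(|Xbar-mu| >= 4/9) <= Var(Xbar)/(4/9)^2 = (9/88)/(16/81) = 729/1408

729/1408


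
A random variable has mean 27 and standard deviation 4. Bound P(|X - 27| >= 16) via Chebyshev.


k = 16/4 = 4
Chebyshev: P(|X-mu| >= k*sigma) <= 1/k^2 = 1/4^2 = 1/16

1/16


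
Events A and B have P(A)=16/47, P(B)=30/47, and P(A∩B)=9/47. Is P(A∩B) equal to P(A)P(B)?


P(A)*P(B) = 16/47*30/47 = 480/2209
P(A∩B) = 9/47 != 480/2209, so not independent

No, A and B are not independent


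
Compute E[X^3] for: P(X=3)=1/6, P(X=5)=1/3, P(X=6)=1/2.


E[X^3] = sum(x^3 * P(x))
= 27*1/6 + 125*1/3 + 216*1/2
= 925/6

925/6


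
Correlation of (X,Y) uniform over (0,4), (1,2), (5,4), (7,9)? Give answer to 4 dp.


Cov(X,Y) = 5.8125, Var(X) = 8.1875, Var(Y) = 6.6875
rho = Cov/(sqrt(VarX)*sqrt(VarY)) = 0.7855

0.7855


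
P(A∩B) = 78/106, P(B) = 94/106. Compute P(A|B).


P(A|B) = P(A∩B)/P(B) = (78/106)/(94/106) = 78/94 = 39/47

39/47


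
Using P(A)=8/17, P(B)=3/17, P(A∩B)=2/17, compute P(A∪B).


P(A∪B) = P(A) + P(B) - P(A∩B)
= 8/17 + 3/17 - 2/17 = 9/17

9/17


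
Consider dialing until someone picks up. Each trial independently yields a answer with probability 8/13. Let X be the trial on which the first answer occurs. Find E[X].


For geometric (trials until first success), E[X] = 1/p = 1/(8/13) = 13/8

13/8


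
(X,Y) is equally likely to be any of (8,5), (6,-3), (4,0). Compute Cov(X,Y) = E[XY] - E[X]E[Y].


E[X]=6, E[Y]=2/3, E[XY]=22/3
Cov(X,Y) = E[XY] - E[X]E[Y] = 22/3 - 6*2/3 = 10/3

10/3


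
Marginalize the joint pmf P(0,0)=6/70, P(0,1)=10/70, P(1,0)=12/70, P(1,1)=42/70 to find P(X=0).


P(X=0) = P(0,0)+P(0,1) = 6/70 + 10/70 = 16/70 = 8/35

8/35


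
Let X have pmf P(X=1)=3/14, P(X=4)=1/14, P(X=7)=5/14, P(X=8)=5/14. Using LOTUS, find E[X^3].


E[X^3] = sum(g(x)*P(x))
= 1*3/14 + 64*1/14 + 343*5/14 + 512*5/14
= 2171/7

2171/7


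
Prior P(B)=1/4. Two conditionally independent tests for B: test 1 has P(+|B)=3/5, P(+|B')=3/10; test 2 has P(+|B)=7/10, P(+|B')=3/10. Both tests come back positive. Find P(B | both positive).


After test 1: P(+) = 3/5*1/4 + 3/10*3/4 = 3/8
P(B|+) = (3/20)/(3/8) = 2/5
After test 2 (use post1 as new prior): P(+) = 7/10*2/5 + 3/10*3/5 = 23/50
P(B|+,+) = (7/25)/(23/50) = 14/23

14/23


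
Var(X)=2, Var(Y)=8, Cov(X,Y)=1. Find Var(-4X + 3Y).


Var(-4X + 3Y) = (-4)^2*Var(X) + 3^2*Var(Y) + 2*(-4)*3*Cov(X,Y)
= 16*2 + 9*8 - 24*1
= 32 + 72 - 24 = 80

80


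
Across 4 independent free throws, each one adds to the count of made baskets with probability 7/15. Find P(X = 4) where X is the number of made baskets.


P(X=4) = C(4,4) * p^4 * (1-p)^0
= 1 * 2401/50625 * 1
= 2401/50625

2401/50625


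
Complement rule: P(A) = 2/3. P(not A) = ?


P(A') = 1 - P(A) = 1 - 2/3 = 1/3

1/3


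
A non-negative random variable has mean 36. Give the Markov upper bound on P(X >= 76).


Markov: P(X >= a) <= E[X]/a
P(X >= 76) <= 36/76 = 9/19

9/19


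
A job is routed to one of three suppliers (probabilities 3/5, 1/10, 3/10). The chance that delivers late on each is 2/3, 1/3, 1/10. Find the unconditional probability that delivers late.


P(A) = P(A|B1)P(B1) + P(A|B2)P(B2) + P(A|B3)P(B3)
= 2/3*3/5 + 1/3*1/10 + 1/10*3/10
= 2/5 + 1/30 + 3/100 = 139/300

139/300


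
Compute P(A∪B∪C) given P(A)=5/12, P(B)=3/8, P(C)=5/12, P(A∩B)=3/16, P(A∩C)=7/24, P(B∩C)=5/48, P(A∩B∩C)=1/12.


P(A∪B∪C) = P(A)+P(B)+P(C) - P(AB)-P(AC)-P(BC) + P(ABC)
= 5/12+3/8+5/12 - 3/16-7/24-5/48 + 1/12
= 17/24

17/24


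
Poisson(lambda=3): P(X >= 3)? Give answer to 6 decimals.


P(X>=3) = 1 - P(X<=2) = 1 - (e^(-3)*3^0/0! + e^(-3)*3^1/1! + e^(-3)*3^2/2!)
≈ 1 - (0.0497870684 + 0.1493612051 + 0.2240418077)
= 1 - 0.4231900812 = 0.5768099188
≈ 0.576810

0.576810


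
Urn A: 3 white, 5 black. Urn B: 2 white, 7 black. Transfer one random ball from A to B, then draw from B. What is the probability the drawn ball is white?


P(transfer white) = 3/8; P(transfer black) = 5/8
If white transferred: Urn II has 3 white of 10, so P(white|white moved) = 3/10
If black transferred: Urn II has 2 white of 10, so P(white|black moved) = 1/5
By total probability: P(white) = 3/8*3/10 + 5/8*1/5 = 19/80

19/80


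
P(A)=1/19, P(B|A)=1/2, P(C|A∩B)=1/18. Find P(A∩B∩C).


P(A∩B∩C) = P(A) * P(B|A) * P(C|A∩B)
= 1/19 * 1/2 * 1/18
= 1/38 * 1/18 = 1/684

1/684


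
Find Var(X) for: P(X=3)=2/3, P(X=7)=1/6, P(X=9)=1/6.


E[X] = 14/3, E[X^2] = 83/3
Var(X) = E[X^2] - (E[X])^2 = 83/3 - (14/3)^2 = 53/9

53/9


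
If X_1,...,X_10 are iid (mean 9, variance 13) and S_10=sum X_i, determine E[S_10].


E[S_n] = n*E[X_1] = 10*9 = 90

90


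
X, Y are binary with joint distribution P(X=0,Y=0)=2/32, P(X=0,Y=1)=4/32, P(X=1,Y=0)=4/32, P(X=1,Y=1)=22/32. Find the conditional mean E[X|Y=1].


P(Y=1) = 26/32
E[X|Y=1] = (0*4 + 1*22)/26 = 22/26 = 11/13

11/13


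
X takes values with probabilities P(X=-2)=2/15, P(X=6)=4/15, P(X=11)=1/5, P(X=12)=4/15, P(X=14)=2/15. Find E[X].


E[X] = sum(x * P(x))
= -2*2/15 + 6*4/15 + 11*1/5 + 12*4/15 + 14*2/15
= 43/5

43/5


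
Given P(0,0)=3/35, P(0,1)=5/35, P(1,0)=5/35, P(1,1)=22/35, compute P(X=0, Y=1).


Read from table: P(X=0, Y=1) = 5/35 = 1/7

1/7


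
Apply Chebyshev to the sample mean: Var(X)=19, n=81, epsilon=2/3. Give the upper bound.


Var(Xbar) = Var(X)/n = 19/81
Chebyshev: P(|Xbar-mu| >= 2/3) <= Var(Xbar)/(2/3)^2 = (19/81)/(4/9) = 19/36

19/36


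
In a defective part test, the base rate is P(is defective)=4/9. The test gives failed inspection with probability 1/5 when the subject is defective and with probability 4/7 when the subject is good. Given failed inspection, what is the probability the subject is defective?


P(A) = P(A|B)P(B) + P(A|B')P(B') = 1/5*4/9 + 4/7*5/9 = 128/315
P(B|A) = P(A|B)P(B)/P(A) = (4/45)/(128/315) = 7/32

7/32


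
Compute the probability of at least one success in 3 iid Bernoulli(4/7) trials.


P(at least one) = 1 - P(none)
P(none) = (1 - 4/7)^3 = (3/7)^3 = 27/343
P(at least one) = 1 - 27/343 = 316/343

316/343


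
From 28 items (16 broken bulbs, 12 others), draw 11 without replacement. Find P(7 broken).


P(X=7) = C(16,7)*C(12,4) / C(28,11)
= 11440*495 / 21474180
= 5662800/21474180 = 2420/9177

2420/9177


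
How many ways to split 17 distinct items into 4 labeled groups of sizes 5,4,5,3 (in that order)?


17! = 355687428096000
Denominator: 5!=120 * 4!=24 * 5!=120 * 3!=6
Coefficient = 355687428096000 / 2073600 = 171531360

171531360


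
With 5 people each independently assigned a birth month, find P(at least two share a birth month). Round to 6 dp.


P(all different) = prod((12-i)/12 for i=0..4) = 0.381944
P(at least one match) = 1 - 0.381944 = 0.618056

0.618056


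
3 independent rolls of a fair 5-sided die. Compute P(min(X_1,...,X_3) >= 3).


P(min >= 3) = P(all X_i >= 3) = (P(X_1 >= 3))^3
= (3/5)^3 = 27/125

27/125


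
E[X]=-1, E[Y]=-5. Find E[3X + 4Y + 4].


E[3X + 4Y + 4] = 3*E[X] + 4*E[Y] + 4
= (3)*(-1) + (4)*(-5) + (4)
= -3 - 20 + 4 = -19

-19


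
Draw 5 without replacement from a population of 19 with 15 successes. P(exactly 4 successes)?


P(X=4) = C(15,4)*C(4,1) / C(19,5)
= 1365*4 / 11628
= 5460/11628 = 455/969

455/969


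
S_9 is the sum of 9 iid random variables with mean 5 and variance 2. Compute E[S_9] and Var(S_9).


E[S_n] = n*mu = 9*5 = 45
Var(S_n) = n*sigma^2 = 9*2 = 18

E[S_9]=45, Var(S_9)=18


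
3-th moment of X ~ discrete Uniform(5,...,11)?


E[X^3] = (1/7) * sum(x^3 for x=5..11)
= 4256/7 = 608

608


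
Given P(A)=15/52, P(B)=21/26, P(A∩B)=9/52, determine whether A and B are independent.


P(A)*P(B) = 15/52*21/26 = 315/1352
P(A∩B) = 9/52 != 315/1352, so not independent

No, A and B are not independent


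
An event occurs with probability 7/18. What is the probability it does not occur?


P(A') = 1 - P(A) = 1 - 7/18 = 11/18

11/18


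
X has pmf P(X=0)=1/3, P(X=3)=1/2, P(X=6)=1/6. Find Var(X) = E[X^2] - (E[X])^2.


E[X] = 5/2, E[X^2] = 21/2
Var(X) = E[X^2] - (E[X])^2 = 21/2 - (5/2)^2 = 17/4

17/4


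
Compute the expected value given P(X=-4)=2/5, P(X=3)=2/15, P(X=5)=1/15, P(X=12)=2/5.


E[X] = sum(x * P(x))
= -4*2/5 + 3*2/15 + 5*1/15 + 12*2/5
= 59/15

59/15


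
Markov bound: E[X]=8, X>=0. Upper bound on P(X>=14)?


Markov: P(X >= a) <= E[X]/a
P(X >= 14) <= 8/14 = 4/7

4/7


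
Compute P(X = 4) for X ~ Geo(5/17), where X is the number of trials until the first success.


P(X=4) = (1-p)^3 * p = (12/17)^3 * 5/17
= 1728/4913 * 5/17 = 8640/83521

8640/83521


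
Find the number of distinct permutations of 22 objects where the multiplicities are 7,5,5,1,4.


22! = 1124000727777607680000
Denominator: 7!=5040 * 5!=120 * 5!=120 * 1!=1 * 4!=24
Coefficient = 1124000727777607680000 / 1741824000 = 645300976320

645300976320


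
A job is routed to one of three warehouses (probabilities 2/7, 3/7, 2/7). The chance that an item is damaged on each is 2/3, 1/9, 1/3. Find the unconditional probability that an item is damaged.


P(A) = P(A|B1)P(B1) + P(A|B2)P(B2) + P(A|B3)P(B3)
= 2/3*2/7 + 1/9*3/7 + 1/3*2/7
= 4/21 + 1/21 + 2/21 = 1/3

1/3


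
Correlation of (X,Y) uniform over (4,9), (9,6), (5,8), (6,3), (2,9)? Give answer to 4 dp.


Cov(X,Y) = -3.2000, Var(X) = 5.3600, Var(Y) = 5.2000
rho = Cov/(sqrt(VarX)*sqrt(VarY)) = -0.6061

-0.6061


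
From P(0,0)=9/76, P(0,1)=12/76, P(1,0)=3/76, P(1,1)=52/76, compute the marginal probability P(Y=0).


P(Y=0) = P(0,0)+P(1,0) = 9/76 + 3/76 = 12/76 = 3/19

3/19


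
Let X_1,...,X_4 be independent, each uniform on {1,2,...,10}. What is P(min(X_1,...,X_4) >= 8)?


P(min >= 8) = P(all X_i >= 8) = (P(X_1 >= 8))^4
= (3/10)^4 = 81/10000

81/10000


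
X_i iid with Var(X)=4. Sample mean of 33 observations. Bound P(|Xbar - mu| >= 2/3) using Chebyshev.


Var(Xbar) = Var(X)/n = 4/33
Chebyshev: P(|Xbar-mu| >= 2/3) <= Var(Xbar)/(2/3)^2 = (4/33)/(4/9) = 3/11

3/11


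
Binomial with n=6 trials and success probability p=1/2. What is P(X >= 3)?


P(X>=3) = P(X=3) + P(X=4) + P(X=5) + P(X=6)
= 5/16 + 15/64 + 3/32 + 1/64
= 21/32

21/32


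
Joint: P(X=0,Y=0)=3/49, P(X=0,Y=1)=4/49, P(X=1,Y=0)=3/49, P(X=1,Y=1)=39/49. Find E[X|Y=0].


P(Y=0) = 6/49
E[X|Y=0] = (0*3 + 1*3)/6 = 3/6 = 1/2

1/2


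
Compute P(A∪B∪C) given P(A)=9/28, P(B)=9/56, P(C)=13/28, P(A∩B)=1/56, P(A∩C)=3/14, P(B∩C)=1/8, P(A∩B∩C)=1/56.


P(A∪B∪C) = P(A)+P(B)+P(C) - P(AB)-P(AC)-P(BC) + P(ABC)
= 9/28+9/56+13/28 - 1/56-3/14-1/8 + 1/56
= 17/28

17/28


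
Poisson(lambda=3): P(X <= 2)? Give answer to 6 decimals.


P(X<=2) = e^(-3)*3^0/0! + e^(-3)*3^1/1! + e^(-3)*3^2/2!
≈ 0.0497870684 + 0.1493612051 + 0.2240418077
= 0.4231900812
≈ 0.423190

0.423190


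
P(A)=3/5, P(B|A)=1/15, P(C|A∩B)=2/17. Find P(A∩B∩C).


P(A∩B∩C) = P(A) * P(B|A) * P(C|A∩B)
= 3/5 * 1/15 * 2/17
= 1/25 * 2/17 = 2/425

2/425


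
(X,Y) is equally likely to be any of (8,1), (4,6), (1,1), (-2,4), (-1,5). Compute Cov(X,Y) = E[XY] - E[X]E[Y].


E[X]=2, E[Y]=17/5, E[XY]=4
Cov(X,Y) = E[XY] - E[X]E[Y] = 4 - 2*17/5 = -14/5

-14/5


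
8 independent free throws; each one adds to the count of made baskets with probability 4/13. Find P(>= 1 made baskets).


P(at least one) = 1 - P(none)
P(none) = (1 - 4/13)^8 = (9/13)^8 = 43046721/815730721
P(at least one) = 1 - 43046721/815730721 = 772684000/815730721

772684000/815730721


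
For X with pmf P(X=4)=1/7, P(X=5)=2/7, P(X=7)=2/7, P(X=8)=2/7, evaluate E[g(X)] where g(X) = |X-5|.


E[|X-5|] = sum(g(x)*P(x))
= 1*1/7 + 0*2/7 + 2*2/7 + 3*2/7
= 11/7

11/7


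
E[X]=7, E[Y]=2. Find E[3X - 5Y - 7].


E[3X - 5Y - 7] = 3*E[X] - 5*E[Y] - 7
= (3)*(7) + (-5)*(2) + (-7)
= 21 - 10 - 7 = 4

4


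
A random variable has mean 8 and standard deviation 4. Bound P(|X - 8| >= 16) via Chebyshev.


k = 16/4 = 4
Chebyshev: P(|X-mu| >= k*sigma) <= 1/k^2 = 1/4^2 = 1/16

1/16


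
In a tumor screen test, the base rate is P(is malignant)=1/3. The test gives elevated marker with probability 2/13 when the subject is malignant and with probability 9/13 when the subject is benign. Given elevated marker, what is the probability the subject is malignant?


P(A) = P(A|B)P(B) + P(A|B')P(B') = 2/13*1/3 + 9/13*2/3 = 20/39
P(B|A) = P(A|B)P(B)/P(A) = (2/39)/(20/39) = 1/10

1/10


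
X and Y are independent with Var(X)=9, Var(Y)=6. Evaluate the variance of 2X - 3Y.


Independence => Cov(X,Y)=0
Var(2X - 3Y) = 2^2*Var(X) + (-3)^2*Var(Y)
= 4*9 + 9*6 = 90

90


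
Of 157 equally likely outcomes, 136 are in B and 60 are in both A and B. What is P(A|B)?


P(A|B) = P(A∩B)/P(B) = (60/157)/(136/157) = 60/136 = 15/34

15/34
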